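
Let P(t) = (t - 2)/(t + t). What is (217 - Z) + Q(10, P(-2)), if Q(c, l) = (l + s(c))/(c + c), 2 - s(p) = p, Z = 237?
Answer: -407/20 ≈ -20.350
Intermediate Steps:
s(p) = 2 - p
P(t) = (-2 + t)/(2*t) (P(t) = (-2 + t)/((2*t)) = (-2 + t)*(1/(2*t)) = (-2 + t)/(2*t))
Q(c, l) = (2 + l - c)/(2*c) (Q(c, l) = (l + (2 - c))/(c + c) = (2 + l - c)/((2*c)) = (2 + l - c)*(1/(2*c)) = (2 + l - c)/(2*c))
(217 - Z) + Q(10, P(-2)) = (217 - 1*237) + (½)*(2 + (½)*(-2 - 2)/(-2) - 1*10)/10 = (217 - 237) + (½)*(⅒)*(2 + (½)*(-½)*(-4) - 10) = -20 + (½)*(⅒)*(2 + 1 - 10) = -20 + (½)*(⅒)*(-7) = -20 - 7/20 = -407/20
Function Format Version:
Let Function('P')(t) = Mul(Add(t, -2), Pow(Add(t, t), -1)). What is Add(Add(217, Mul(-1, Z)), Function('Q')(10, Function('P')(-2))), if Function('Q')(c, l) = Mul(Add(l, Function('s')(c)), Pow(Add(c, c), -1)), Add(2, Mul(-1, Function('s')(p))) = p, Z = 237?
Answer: Rational(-407, 20) ≈ -20.350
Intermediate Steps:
Function('s')(p) = Add(2, Mul(-1, p))
Function('P')(t) = Mul(Rational(1, 2), Pow(t, -1), Add(-2, t)) (Function('P')(t) = Mul(Add(-2, t), Pow(Mul(2, t), -1)) = Mul(Add(-2, t), Mul(Rational(1, 2), Pow(t, -1))) = Mul(Rational(1, 2), Pow(t, -1), Add(-2, t)))
Function('Q')(c, l) = Mul(Rational(1, 2), Pow(c, -1), Add(2, l, Mul(-1, c))) (Function('Q')(c, l) = Mul(Add(l, Add(2, Mul(-1, c))), Pow(Add(c, c), -1)) = Mul(Add(2, l, Mul(-1, c)), Pow(Mul(2, c), -1)) = Mul(Add(2, l, Mul(-1, c)), Mul(Rational(1, 2), Pow(c, -1))) = Mul(Rational(1, 2), Pow(c, -1), Add(2, l, Mul(-1, c))))
Add(Add(217, Mul(-1, Z)), Function('Q')(10, Function('P')(-2))) = Add(Add(217, Mul(-1, 237)), Mul(Rational(1, 2), Pow(10, -1), Add(2, Mul(Rational(1, 2), Pow(-2, -1), Add(-2, -2)), Mul(-1, 10)))) = Add(Add(217, -237), Mul(Rational(1, 2), Rational(1, 10), Add(2, Mul(Rational(1, 2), Rational(-1, 2), -4), -10))) = Add(-20, Mul(Rational(1, 2), Rational(1, 10), Add(2, 1, -10))) = Add(-20, Mul(Rational(1, 2), Rational(1, 10), -7)) = Add(-20, Rational(-7, 20)) = Rational(-407, 20)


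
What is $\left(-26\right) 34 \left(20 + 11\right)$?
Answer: $-27404$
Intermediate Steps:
$\left(-26\right) 34 \left(20 + 11\right) = \left(-884\right) 31 = -27404$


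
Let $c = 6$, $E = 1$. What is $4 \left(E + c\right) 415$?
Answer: $11620$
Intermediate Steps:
$4 \left(E + c\right) 415 = 4 \left(1 + 6\right) 415 = 4 \cdot 7 \cdot 415 = 28 \cdot 415 = 11620$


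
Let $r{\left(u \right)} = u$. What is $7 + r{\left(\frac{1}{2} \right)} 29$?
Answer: $\frac{43}{2} \approx 21.5$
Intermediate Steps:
$7 + r{\left(\frac{1}{2} \right)} 29 = 7 + \frac{1}{2} \cdot 29 = 7 + \frac{29}{2} = \frac{43}{2}$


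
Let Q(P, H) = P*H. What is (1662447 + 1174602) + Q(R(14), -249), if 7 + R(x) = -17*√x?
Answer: 2838792 + 4233*√14 ≈ 2.8546e+6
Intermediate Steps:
R(x) = -7 - 17*√x
Q(P, H) = H*P
(1662447 + 1174602) + Q(R(14), -249) = (1662447 + 1174602) - 249*(-7 - 17*√14) = 2837049 + (1743 + 4233*√14) = 2838792 + 4233*√14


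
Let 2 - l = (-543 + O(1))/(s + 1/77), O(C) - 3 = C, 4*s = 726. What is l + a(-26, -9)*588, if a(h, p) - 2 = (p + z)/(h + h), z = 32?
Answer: 334642227/363389 ≈ 920.89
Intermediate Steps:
s = 363/2 (s = (¼)*726 = 363/2 ≈ 181.50)
O(C) = 3 + C
l = 138912/27953 (l = 2 - (-543 + (3 + 1))/(363/2 + 1/77) = 2 - (-543 + 4)/(363/2 + 1/77) = 2 - (-539)/27953/154 = 2 - (-539)*154/27953 = 2 - 1*(-83006/27953) = 2 + 83006/27953 = 138912/27953 ≈ 4.9695)
a(h, p) = 2 + (32 + p)/(2*h) (a(h, p) = 2 + (p + 32)/(h + h) = 2 + (32 + p)/((2*h)) = 2 + (32 + p)*(1/(2*h)) = 2 + (32 + p)/(2*h))
l + a(-26, -9)*588 = 138912/27953 + ((½)*(32 - 9 + 4*(-26))/(-26))*588 = 138912/27953 + ((½)*(-1/26)*(32 - 9 - 104))*588 = 138912/27953 + ((½)*(-1/26)*(-81))*588 = 138912/27953 + (81/52)*588 = 138912/27953 + 11907/13 = 334642227/363389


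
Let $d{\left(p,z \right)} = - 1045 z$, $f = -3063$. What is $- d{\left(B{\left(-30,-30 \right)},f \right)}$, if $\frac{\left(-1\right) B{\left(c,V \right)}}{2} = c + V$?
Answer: $-3200835$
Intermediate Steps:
$B{\left(c,V \right)} = - 2 V - 2 c$ ($B{\left(c,V \right)} = - 2 \left(c + V\right) = - 2 \left(V + c\right) = - 2 V - 2 c$)
$- d{\left(B{\left(-30,-30 \right)},f \right)} = - \left(-1045\right) \left(-3063\right) = \left(-1\right) 3200835 = -3200835$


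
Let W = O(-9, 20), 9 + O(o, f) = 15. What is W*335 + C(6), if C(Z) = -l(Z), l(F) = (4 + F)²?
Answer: 1910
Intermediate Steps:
O(o, f) = 6 (O(o, f) = -9 + 15 = 6)
W = 6
C(Z) = -(4 + Z)²
W*335 + C(6) = 6*335 - (4 + 6)² = 2010 - 1*10² = 2010 - 1*100 = 2010 - 100 = 1910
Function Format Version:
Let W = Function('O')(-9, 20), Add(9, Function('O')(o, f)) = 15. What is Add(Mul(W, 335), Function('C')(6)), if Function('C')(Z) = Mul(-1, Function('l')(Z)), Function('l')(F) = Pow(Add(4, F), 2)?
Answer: 1910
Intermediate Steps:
Function('O')(o, f) = 6 (Function('O')(o, f) = Add(-9, 15) = 6)
W = 6
Function('C')(Z) = Mul(-1, Pow(Add(4, Z), 2))
Add(Mul(W, 335), Function('C')(6)) = Add(Mul(6, 335), Mul(-1, Pow(Add(4, 6), 2))) = Add(2010, Mul(-1, Pow(10, 2))) = Add(2010, Mul(-1, 100)) = Add(2010, -100) = 1910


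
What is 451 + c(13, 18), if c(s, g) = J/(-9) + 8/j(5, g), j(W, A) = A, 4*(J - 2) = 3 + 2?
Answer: 5413/12 ≈ 451.08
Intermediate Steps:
J = 13/4 (J = 2 + (3 + 2)/4 = 2 + (1/4)*5 = 2 + 5/4 = 13/4 ≈ 3.2500)
c(s, g) = -13/36 + 8/g (c(s, g) = (13/4)/(-9) + 8/g = (13/4)*(-1/9) + 8/g = -13/36 + 8/g)
451 + c(13, 18) = 451 + (-13/36 + 8/18) = 451 + (-13/36 + 8*(1/18)) = 451 + (-13/36 + 4/9) = 451 + 1/12 = 5413/12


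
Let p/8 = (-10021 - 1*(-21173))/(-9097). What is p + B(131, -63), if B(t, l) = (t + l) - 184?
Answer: -1144468/9097 ≈ -125.81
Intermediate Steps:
B(t, l) = -184 + l + t (B(t, l) = (l + t) - 184 = -184 + l + t)
p = -89216/9097 (p = 8*((-10021 - 1*(-21173))/(-9097)) = 8*((-10021 + 21173)*(-1/9097)) = 8*(11152*(-1/9097)) = 8*(-11152/9097) = -89216/9097 ≈ -9.8072)
p + B(131, -63) = -89216/9097 + (-184 - 63 + 131) = -89216/9097 - 116 = -1144468/9097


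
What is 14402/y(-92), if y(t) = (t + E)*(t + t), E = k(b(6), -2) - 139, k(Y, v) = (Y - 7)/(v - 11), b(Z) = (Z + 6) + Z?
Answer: 93613/277288 ≈ 0.33760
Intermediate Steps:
b(Z) = 6 + 2*Z (b(Z) = (6 + Z) + Z = 6 + 2*Z)
k(Y, v) = (-7 + Y)/(-11 + v)
E = -1818/13 (E = (-7 + (6 + 2*6))/(-11 - 2) - 139 = (-7 + (6 + 12))/(-13) - 139 = -(-7 + 18)/13 - 139 = -1/13*11 - 139 = -11/13 - 139 = -1818/13 ≈ -139.85)
y(t) = 2*t*(-1818/13 + t) (y(t) = (t - 1818/13)*(t + t) = (-1818/13 + t)*(2*t) = 2*t*(-1818/13 + t))
14402/y(-92) = 14402/(((2/13)*(-92)*(-1818 + 13*(-92)))) = 14402/(((2/13)*(-92)*(-1818 - 1196))) = 14402/(((2/13)*(-92)*(-3014))) = 14402/(554576/13) = 14402*(13/554576) = 93613/277288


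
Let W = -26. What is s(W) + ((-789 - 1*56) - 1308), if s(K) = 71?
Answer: -2082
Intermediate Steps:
s(W) + ((-789 - 1*56) - 1308) = 71 + ((-789 - 1*56) - 1308) = 71 + ((-789 - 56) - 1308) = 71 + (-845 - 1308) = 71 - 2153 = -2082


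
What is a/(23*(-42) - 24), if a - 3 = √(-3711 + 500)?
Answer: -1/330 - 13*I*√19/990 ≈ -0.0030303 - 0.057238*I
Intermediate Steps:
a = 3 + 13*I*√19 (a = 3 + √(-3711 + 500) = 3 + √(-3211) = 3 + 13*I*√19 ≈ 3.0 + 56.666*I)
a/(23*(-42) - 24) = (3 + 13*I*√19)/(23*(-42) - 24) = (3 + 13*I*√19)/(-966 - 24) = (3 + 13*I*√19)/(-990) = (3 + 13*I*√19)*(-1/990) = -1/330 - 13*I*√19/990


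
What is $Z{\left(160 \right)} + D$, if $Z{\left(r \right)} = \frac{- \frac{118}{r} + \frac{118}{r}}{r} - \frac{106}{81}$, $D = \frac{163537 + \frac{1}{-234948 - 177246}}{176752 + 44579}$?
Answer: $- \frac{467821366483}{821081791926} \approx -0.56976$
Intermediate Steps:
$D = \frac{67408970177}{91231310214}$ ($D = \frac{163537 + \frac{1}{-412194}}{221331} = \left(163537 - \frac{1}{412194}\right) \frac{1}{221331} = \frac{67408970177}{412194} \cdot \frac{1}{221331} = \frac{67408970177}{91231310214} \approx 0.73888$)
$Z{\left(r \right)} = - \frac{106}{81}$ ($Z{\left(r \right)} = \frac{0}{r} - \frac{106}{81} = 0 - \frac{106}{81} = - \frac{106}{81}$)
$Z{\left(160 \right)} + D = - \frac{106}{81} + \frac{67408970177}{91231310214} = - \frac{467821366483}{821081791926}$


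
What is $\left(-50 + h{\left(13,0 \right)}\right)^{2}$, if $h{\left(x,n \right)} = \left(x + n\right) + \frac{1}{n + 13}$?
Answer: $\frac{230400}{169} \approx 1363.3$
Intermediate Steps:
$h{\left(x,n \right)} = n + x + \frac{1}{13 + n}$ ($h{\left(x,n \right)} = \left(n + x\right) + \frac{1}{13 + n} = n + x + \frac{1}{13 + n}$)
$\left(-50 + h{\left(13,0 \right)}\right)^{2} = \left(-50 + \frac{1 + 0^{2} + 13 \cdot 0 + 13 \cdot 13 + 0 \cdot 13}{13 + 0}\right)^{2} = \left(-50 + \frac{1 + 0 + 0 + 169 + 0}{13}\right)^{2} = \left(-50 + \frac{1}{13} \cdot 170\right)^{2} = \left(-50 + \frac{170}{13}\right)^{2} = \left(- \frac{480}{13}\right)^{2} = \frac{230400}{169}$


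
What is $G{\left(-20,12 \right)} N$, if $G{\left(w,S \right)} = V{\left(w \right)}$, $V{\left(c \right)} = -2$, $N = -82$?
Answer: $164$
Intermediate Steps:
$G{\left(w,S \right)} = -2$
$G{\left(-20,12 \right)} N = \left(-2\right) \left(-82\right) = 164$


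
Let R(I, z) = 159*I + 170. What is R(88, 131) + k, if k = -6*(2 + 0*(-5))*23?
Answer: 13886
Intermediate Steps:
R(I, z) = 170 + 159*I
k = -276 (k = -6*(2 + 0)*23 = -6*2*23 = -12*23 = -276)
R(88, 131) + k = (170 + 159*88) - 276 = (170 + 13992) - 276 = 14162 - 276 = 13886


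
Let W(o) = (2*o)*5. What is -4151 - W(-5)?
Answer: -4101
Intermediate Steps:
W(o) = 10*o
-4151 - W(-5) = -4151 - 10*(-5) = -4151 - 1*(-50) = -4151 + 50 = -4101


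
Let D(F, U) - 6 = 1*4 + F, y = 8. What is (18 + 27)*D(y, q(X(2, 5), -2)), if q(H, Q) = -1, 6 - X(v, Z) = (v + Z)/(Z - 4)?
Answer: 810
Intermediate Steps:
X(v, Z) = 6 - (Z + v)/(-4 + Z) (X(v, Z) = 6 - (v + Z)/(Z - 4) = 6 - (Z + v)/(-4 + Z))
D(F, U) = 10 + F (D(F, U) = 6 + (1*4 + F) = 6 + (4 + F) = 10 + F)
(18 + 27)*D(y, q(X(2, 5), -2)) = (18 + 27)*(10 + 8) = 45*18 = 810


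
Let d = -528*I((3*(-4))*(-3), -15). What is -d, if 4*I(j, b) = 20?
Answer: 2640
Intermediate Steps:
I(j, b) = 5 (I(j, b) = (¼)*20 = 5)
d = -2640 (d = -528*5 = -2640)
-d = -1*(-2640) = 2640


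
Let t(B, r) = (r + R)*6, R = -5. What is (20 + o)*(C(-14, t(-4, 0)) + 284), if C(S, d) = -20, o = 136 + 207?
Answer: 95832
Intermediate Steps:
o = 343
t(B, r) = -30 + 6*r (t(B, r) = (r - 5)*6 = (-5 + r)*6 = -30 + 6*r)
(20 + o)*(C(-14, t(-4, 0)) + 284) = (20 + 343)*(-20 + 284) = 363*264 = 95832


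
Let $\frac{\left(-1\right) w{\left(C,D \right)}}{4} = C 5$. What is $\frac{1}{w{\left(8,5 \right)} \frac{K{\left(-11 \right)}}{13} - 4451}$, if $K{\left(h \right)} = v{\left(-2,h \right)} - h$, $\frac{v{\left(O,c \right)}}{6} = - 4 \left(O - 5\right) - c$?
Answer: $- \frac{13}{97063} \approx -0.00013393$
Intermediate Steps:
$w{\left(C,D \right)} = - 20 C$ ($w{\left(C,D \right)} = - 4 C 5 = - 4 \cdot 5 C = - 20 C$)
$v{\left(O,c \right)} = 120 - 24 O - 6 c$ ($v{\left(O,c \right)} = 6 \left(- 4 \left(O - 5\right) - c\right) = 6 \left(- 4 \left(-5 + O\right) - c\right) = 6 \left(\left(20 - 4 O\right) - c\right) = 6 \left(20 - c - 4 O\right) = 120 - 24 O - 6 c$)
$K{\left(h \right)} = 168 - 7 h$ ($K{\left(h \right)} = \left(120 - -48 - 6 h\right) - h = \left(120 + 48 - 6 h\right) - h = \left(168 - 6 h\right) - h = 168 - 7 h$)
$\frac{1}{w{\left(8,5 \right)} \frac{K{\left(-11 \right)}}{13} - 4451} = \frac{1}{\left(-20\right) 8 \frac{168 - -77}{13} - 4451} = \frac{1}{- 160 \left(168 + 77\right) \frac{1}{13} - 4451} = \frac{1}{- 160 \cdot 245 \cdot \frac{1}{13} - 4451} = \frac{1}{\left(-160\right) \frac{245}{13} - 4451} = \frac{1}{- \frac{39200}{13} - 4451} = \frac{1}{- \frac{97063}{13}} = - \frac{13}{97063}$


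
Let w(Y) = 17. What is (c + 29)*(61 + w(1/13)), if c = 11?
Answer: 3120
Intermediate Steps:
(c + 29)*(61 + w(1/13)) = (11 + 29)*(61 + 17) = 40*78 = 3120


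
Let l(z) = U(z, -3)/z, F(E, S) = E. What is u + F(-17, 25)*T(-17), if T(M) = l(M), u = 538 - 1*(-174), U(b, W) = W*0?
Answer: 712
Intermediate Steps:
U(b, W) = 0
u = 712 (u = 538 + 174 = 712)
l(z) = 0 (l(z) = 0/z = 0)
T(M) = 0
u + F(-17, 25)*T(-17) = 712 - 17*0 = 712 + 0 = 712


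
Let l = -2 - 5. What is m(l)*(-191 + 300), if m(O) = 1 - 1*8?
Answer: -763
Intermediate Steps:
l = -7
m(O) = -7 (m(O) = 1 - 8 = -7)
m(l)*(-191 + 300) = -7*(-191 + 300) = -7*109 = -763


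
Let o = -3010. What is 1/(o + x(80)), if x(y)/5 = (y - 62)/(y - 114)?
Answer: -17/51215 ≈ -0.00033193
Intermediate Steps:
x(y) = 5*(-62 + y)/(-114 + y) (x(y) = 5*((y - 62)/(y - 114)) = 5*((-62 + y)/(-114 + y)) = 5*(-62 + y)/(-114 + y))
1/(o + x(80)) = 1/(-3010 + 5*(-62 + 80)/(-114 + 80)) = 1/(-3010 + 5*18/(-34)) = 1/(-3010 + 5*(-1/34)*18) = 1/(-3010 - 45/17) = 1/(-51215/17) = -17/51215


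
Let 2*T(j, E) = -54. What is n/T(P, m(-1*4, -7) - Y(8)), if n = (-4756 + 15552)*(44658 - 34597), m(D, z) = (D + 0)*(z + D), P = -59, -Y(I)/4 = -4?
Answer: -108618556/27 ≈ -4.0229e+6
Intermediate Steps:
Y(I) = 16 (Y(I) = -4*(-4) = 16)
m(D, z) = D*(D + z)
T(j, E) = -27 (T(j, E) = (1/2)*(-54) = -27)
n = 108618556 (n = 10796*10061 = 108618556)
n/T(P, m(-1*4, -7) - Y(8)) = 108618556/(-27) = 108618556*(-1/27) = -108618556/27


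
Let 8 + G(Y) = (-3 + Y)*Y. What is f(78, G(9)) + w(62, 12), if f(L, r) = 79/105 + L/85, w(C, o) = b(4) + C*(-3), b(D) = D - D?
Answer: -329029/1785 ≈ -184.33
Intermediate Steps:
b(D) = 0
w(C, o) = -3*C (w(C, o) = 0 + C*(-3) = 0 - 3*C = -3*C)
G(Y) = -8 + Y*(-3 + Y) (G(Y) = -8 + (-3 + Y)*Y = -8 + Y*(-3 + Y))
f(L, r) = 79/105 + L/85 (f(L, r) = 79*(1/105) + L*(1/85) = 79/105 + L/85)
f(78, G(9)) + w(62, 12) = (79/105 + (1/85)*78) - 3*62 = (79/105 + 78/85) - 186 = 2981/1785 - 186 = -329029/1785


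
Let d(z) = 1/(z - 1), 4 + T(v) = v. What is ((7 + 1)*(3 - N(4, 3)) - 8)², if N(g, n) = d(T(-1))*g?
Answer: 4096/9 ≈ 455.11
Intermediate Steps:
T(v) = -4 + v
d(z) = 1/(-1 + z)
N(g, n) = -g/6 (N(g, n) = g/(-1 + (-4 - 1)) = g/(-1 - 5) = g/(-6) = -g/6)
((7 + 1)*(3 - N(4, 3)) - 8)² = ((7 + 1)*(3 - (-1)*4/6) - 8)² = (8*(3 - 1*(-⅔)) - 8)² = (8*(3 + ⅔) - 8)² = (8*(11/3) - 8)² = (88/3 - 8)² = (64/3)² = 4096/9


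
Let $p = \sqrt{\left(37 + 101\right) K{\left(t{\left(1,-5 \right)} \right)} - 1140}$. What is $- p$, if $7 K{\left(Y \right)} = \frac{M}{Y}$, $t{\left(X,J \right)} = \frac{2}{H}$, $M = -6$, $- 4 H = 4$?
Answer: $- \frac{i \sqrt{52962}}{7} \approx - 32.876 i$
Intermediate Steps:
$H = -1$ ($H = \left(- \frac{1}{4}\right) 4 = -1$)
$t{\left(X,J \right)} = -2$ ($t{\left(X,J \right)} = \frac{2}{-1} = 2 \left(-1\right) = -2$)
$K{\left(Y \right)} = - \frac{6}{7 Y}$ ($K{\left(Y \right)} = \frac{\left(-6\right) \frac{1}{Y}}{7} = - \frac{6}{7 Y}$)
$p = \frac{i \sqrt{52962}}{7}$ ($p = \sqrt{\left(37 + 101\right) \left(- \frac{6}{7 \left(-2\right)}\right) - 1140} = \sqrt{138 \left(\left(- \frac{6}{7}\right) \left(- \frac{1}{2}\right)\right) - 1140} = \sqrt{138 \cdot \frac{3}{7} - 1140} = \sqrt{\frac{414}{7} - 1140} = \sqrt{- \frac{7566}{7}} = \frac{i \sqrt{52962}}{7} \approx 32.876 i$)
$- p = - \frac{i \sqrt{52962}}{7}$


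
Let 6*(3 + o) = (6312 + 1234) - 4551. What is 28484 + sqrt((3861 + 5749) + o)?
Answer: 28484 + sqrt(363822)/6 ≈ 28585.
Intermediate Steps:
o = 2977/6 (o = -3 + ((6312 + 1234) - 4551)/6 = -3 + (7546 - 4551)/6 = -3 + (1/6)*2995 = -3 + 2995/6 = 2977/6 ≈ 496.17)
28484 + sqrt((3861 + 5749) + o) = 28484 + sqrt((3861 + 5749) + 2977/6) = 28484 + sqrt(9610 + 2977/6) = 28484 + sqrt(60637/6) = 28484 + sqrt(363822)/6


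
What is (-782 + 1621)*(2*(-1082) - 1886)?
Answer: -3397950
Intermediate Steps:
(-782 + 1621)*(2*(-1082) - 1886) = 839*(-2164 - 1886) = 839*(-4050) = -3397950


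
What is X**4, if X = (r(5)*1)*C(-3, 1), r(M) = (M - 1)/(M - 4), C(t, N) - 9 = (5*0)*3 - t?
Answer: 5308416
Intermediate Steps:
C(t, N) = 9 - t (C(t, N) = 9 + ((5*0)*3 - t) = 9 + (0*3 - t) = 9 + (0 - t) = 9 - t)
r(M) = (-1 + M)/(-4 + M)
X = 48 (X = (((-1 + 5)/(-4 + 5))*1)*(9 - 1*(-3)) = ((4/1)*1)*(9 + 3) = ((1*4)*1)*12 = (4*1)*12 = 4*12 = 48)
X**4 = 48**4 = 5308416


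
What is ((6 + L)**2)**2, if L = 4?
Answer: 10000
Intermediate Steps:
((6 + L)**2)**2 = ((6 + 4)**2)**2 = (10**2)**2 = 100**2 = 10000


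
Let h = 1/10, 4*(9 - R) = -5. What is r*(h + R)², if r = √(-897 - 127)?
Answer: 85698*I/25 ≈ 3427.9*I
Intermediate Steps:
R = 41/4 (R = 9 - ¼*(-5) = 9 + 5/4 = 41/4 ≈ 10.250)
h = ⅒ ≈ 0.10000
r = 32*I (r = √(-1024) = 32*I ≈ 32.0*I)
r*(h + R)² = (32*I)*(⅒ + 41/4)² = (32*I)*(207/20)² = (32*I)*(42849/400) = 85698*I/25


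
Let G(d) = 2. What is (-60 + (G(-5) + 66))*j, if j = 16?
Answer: 128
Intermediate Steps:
(-60 + (G(-5) + 66))*j = (-60 + (2 + 66))*16 = (-60 + 68)*16 = 8*16 = 128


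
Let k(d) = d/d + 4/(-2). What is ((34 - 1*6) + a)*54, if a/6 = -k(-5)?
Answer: 1836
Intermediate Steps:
k(d) = -1 (k(d) = 1 + 4*(-½) = 1 - 2 = -1)
a = 6 (a = 6*(-1*(-1)) = 6*1 = 6)
((34 - 1*6) + a)*54 = ((34 - 1*6) + 6)*54 = ((34 - 6) + 6)*54 = (28 + 6)*54 = 34*54 = 1836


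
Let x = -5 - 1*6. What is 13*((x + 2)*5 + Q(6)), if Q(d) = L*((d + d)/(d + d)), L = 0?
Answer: -585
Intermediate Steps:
Q(d) = 0 (Q(d) = 0*((d + d)/(d + d)) = 0*((2*d)/((2*d))) = 0*((2*d)*(1/(2*d))) = 0*1 = 0)
x = -11 (x = -5 - 6 = -11)
13*((x + 2)*5 + Q(6)) = 13*((-11 + 2)*5 + 0) = 13*(-9*5 + 0) = 13*(-45 + 0) = 13*(-45) = -585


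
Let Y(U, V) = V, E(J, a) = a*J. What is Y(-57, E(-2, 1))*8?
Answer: -16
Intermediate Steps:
E(J, a) = J*a
Y(-57, E(-2, 1))*8 = -2*1*8 = -2*8 = -16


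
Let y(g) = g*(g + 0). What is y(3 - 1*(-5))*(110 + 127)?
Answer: 15168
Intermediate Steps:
y(g) = g² (y(g) = g*g = g²)
y(3 - 1*(-5))*(110 + 127) = (3 - 1*(-5))²*(110 + 127) = (3 + 5)²*237 = 8²*237 = 64*237 = 15168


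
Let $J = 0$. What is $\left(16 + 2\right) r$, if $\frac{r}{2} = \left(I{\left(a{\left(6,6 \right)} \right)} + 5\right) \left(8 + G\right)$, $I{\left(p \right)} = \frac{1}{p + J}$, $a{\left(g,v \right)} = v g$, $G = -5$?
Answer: $543$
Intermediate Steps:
$a{\left(g,v \right)} = g v$
$I{\left(p \right)} = \frac{1}{p}$ ($I{\left(p \right)} = \frac{1}{p + 0} = \frac{1}{p}$)
$r = \frac{181}{6}$ ($r = 2 \left(\frac{1}{6 \cdot 6} + 5\right) \left(8 - 5\right) = 2 \left(\frac{1}{36} + 5\right) 3 = 2 \cdot \frac{181}{36} \cdot 3 = 2 \cdot \frac{181}{12} = \frac{181}{6} \approx 30.167$)
$\left(16 + 2\right) r = \left(16 + 2\right) \frac{181}{6} = 18 \cdot \frac{181}{6} = 543$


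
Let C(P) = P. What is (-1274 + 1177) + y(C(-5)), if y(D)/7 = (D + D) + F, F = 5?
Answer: -132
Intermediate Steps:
y(D) = 35 + 14*D (y(D) = 7*((D + D) + 5) = 7*(2*D + 5) = 7*(5 + 2*D) = 35 + 14*D)
(-1274 + 1177) + y(C(-5)) = (-1274 + 1177) + (35 + 14*(-5)) = -97 + (35 - 70) = -97 - 35 = -132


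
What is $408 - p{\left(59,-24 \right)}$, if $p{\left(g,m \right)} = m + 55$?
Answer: $377$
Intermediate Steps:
$p{\left(g,m \right)} = 55 + m$
$408 - p{\left(59,-24 \right)} = 408 - \left(55 - 24\right) = 408 - 31 = 377$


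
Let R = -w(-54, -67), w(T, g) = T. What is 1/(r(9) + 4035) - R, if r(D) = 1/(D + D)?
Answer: -3922056/72631 ≈ -54.000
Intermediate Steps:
r(D) = 1/(2*D)
R = 54 (R = -1*(-54) = 54)
1/(r(9) + 4035) - R = 1/((½)/9 + 4035) - 1*54 = 1/((½)*(⅑) + 4035) - 54 = 1/(1/18 + 4035) - 54 = 1/(72631/18) - 54 = 18/72631 - 54 = -3922056/72631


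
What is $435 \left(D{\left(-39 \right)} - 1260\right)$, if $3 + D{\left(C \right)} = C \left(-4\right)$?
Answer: $-481545$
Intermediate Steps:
$D{\left(C \right)} = -3 - 4 C$ ($D{\left(C \right)} = -3 + C \left(-4\right) = -3 - 4 C$)
$435 \left(D{\left(-39 \right)} - 1260\right) = 435 \left(\left(-3 - -156\right) - 1260\right) = 435 \left(\left(-3 + 156\right) - 1260\right) = 435 \left(153 - 1260\right) = 435 \left(-1107\right) = -481545$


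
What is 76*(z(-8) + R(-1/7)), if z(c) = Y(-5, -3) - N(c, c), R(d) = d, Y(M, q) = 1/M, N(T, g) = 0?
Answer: -912/35 ≈ -26.057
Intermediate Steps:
Y(M, q) = 1/M
z(c) = -⅕ (z(c) = 1/(-5) - 1*0 = -⅕ + 0 = -⅕)
76*(z(-8) + R(-1/7)) = 76*(-⅕ - 1/7) = 76*(-⅕ - 1*⅐) = 76*(-⅕ - ⅐) = 76*(-12/35) = -912/35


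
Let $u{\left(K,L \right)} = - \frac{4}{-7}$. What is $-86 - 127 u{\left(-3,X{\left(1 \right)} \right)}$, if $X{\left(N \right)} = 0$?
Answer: $- \frac{1110}{7} \approx -158.57$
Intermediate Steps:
$u{\left(K,L \right)} = \frac{4}{7}$ ($u{\left(K,L \right)} = \left(-4\right) \left(- \frac{1}{7}\right) = \frac{4}{7}$)
$-86 - 127 u{\left(-3,X{\left(1 \right)} \right)} = -86 - \frac{508}{7} = - \frac{1110}{7}$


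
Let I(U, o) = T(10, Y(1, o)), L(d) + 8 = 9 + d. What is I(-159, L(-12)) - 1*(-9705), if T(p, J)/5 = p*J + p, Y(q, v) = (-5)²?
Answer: 11005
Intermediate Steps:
Y(q, v) = 25
T(p, J) = 5*p + 5*J*p (T(p, J) = 5*(p*J + p) = 5*(J*p + p) = 5*(p + J*p) = 5*p + 5*J*p)
L(d) = 1 + d (L(d) = -8 + (9 + d) = 1 + d)
I(U, o) = 1300 (I(U, o) = 5*10*(1 + 25) = 5*10*26 = 1300)
I(-159, L(-12)) - 1*(-9705) = 1300 - 1*(-9705) = 1300 + 9705 = 11005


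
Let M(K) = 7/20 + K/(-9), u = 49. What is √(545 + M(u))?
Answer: √485915/30 ≈ 23.236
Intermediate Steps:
M(K) = 7/20 - K/9 (M(K) = 7*(1/20) + K*(-⅑) = 7/20 - K/9)
√(545 + M(u)) = √(545 + (7/20 - ⅑*49)) = √(545 + (7/20 - 49/9)) = √(545 - 917/180) = √(97183/180) = √485915/30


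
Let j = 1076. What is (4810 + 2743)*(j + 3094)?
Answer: 31496010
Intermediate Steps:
(4810 + 2743)*(j + 3094) = (4810 + 2743)*(1076 + 3094) = 7553*4170 = 31496010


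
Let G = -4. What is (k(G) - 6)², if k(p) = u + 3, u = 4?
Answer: 1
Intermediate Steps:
k(p) = 7 (k(p) = 4 + 3 = 7)
(k(G) - 6)² = (7 - 6)² = 1² = 1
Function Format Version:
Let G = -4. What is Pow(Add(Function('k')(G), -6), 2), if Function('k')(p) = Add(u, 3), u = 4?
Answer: 1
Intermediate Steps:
Function('k')(p) = 7 (Function('k')(p) = Add(4, 3) = 7)
Pow(Add(Function('k')(G), -6), 2) = Pow(Add(7, -6), 2) = Pow(1, 2) = 1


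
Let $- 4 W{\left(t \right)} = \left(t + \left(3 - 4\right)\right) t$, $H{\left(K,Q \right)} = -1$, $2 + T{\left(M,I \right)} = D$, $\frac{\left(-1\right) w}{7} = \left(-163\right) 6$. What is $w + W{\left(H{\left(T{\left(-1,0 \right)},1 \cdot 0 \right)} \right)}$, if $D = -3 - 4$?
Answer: $\frac{13691}{2} \approx 6845.5$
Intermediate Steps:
$w = 6846$ ($w = - 7 \left(\left(-163\right) 6\right) = \left(-7\right) \left(-978\right) = 6846$)
$D = -7$
$T{\left(M,I \right)} = -9$ ($T{\left(M,I \right)} = -2 - 7 = -9$)
$W{\left(t \right)} = - \frac{t \left(-1 + t\right)}{4}$ ($W{\left(t \right)} = - \frac{\left(t + \left(3 - 4\right)\right) t}{4} = - \frac{\left(t - 1\right) t}{4} = - \frac{\left(-1 + t\right) t}{4} = - \frac{t \left(-1 + t\right)}{4}$)
$w + W{\left(H{\left(T{\left(-1,0 \right)},1 \cdot 0 \right)} \right)} = 6846 + \frac{1}{4} \left(-1\right) \left(1 - -1\right) = 6846 + \frac{1}{4} \left(-1\right) \left(1 + 1\right) = 6846 + \frac{1}{4} \left(-1\right) 2 = 6846 - \frac{1}{2} = \frac{13691}{2}$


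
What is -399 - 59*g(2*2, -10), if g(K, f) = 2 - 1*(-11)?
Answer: -1166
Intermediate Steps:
g(K, f) = 13 (g(K, f) = 2 + 11 = 13)
-399 - 59*g(2*2, -10) = -399 - 59*13 = -399 - 767 = -1166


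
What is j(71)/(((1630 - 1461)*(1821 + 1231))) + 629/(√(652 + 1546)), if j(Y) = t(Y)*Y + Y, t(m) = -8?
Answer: -71/73684 + 629*√2198/2198 ≈ 13.415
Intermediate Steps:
j(Y) = -7*Y (j(Y) = -8*Y + Y = -7*Y)
j(71)/(((1630 - 1461)*(1821 + 1231))) + 629/(√(652 + 1546)) = (-7*71)/(((1630 - 1461)*(1821 + 1231))) + 629/(√(652 + 1546)) = -497/(169*3052) + 629/(√2198) = -497/515788 + 629*(√2198/2198) = -497*1/515788 + 629*√2198/2198 = -71/73684 + 629*√2198/2198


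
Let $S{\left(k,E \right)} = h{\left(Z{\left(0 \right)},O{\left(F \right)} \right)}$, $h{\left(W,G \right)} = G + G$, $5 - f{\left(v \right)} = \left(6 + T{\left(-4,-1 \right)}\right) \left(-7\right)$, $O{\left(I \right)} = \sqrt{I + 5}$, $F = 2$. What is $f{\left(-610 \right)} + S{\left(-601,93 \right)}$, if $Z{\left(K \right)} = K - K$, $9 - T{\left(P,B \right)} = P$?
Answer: $138 + 2 \sqrt{7} \approx 143.29$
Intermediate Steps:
$T{\left(P,B \right)} = 9 - P$
$Z{\left(K \right)} = 0$
$O{\left(I \right)} = \sqrt{5 + I}$
$f{\left(v \right)} = 138$ ($f{\left(v \right)} = 5 - \left(6 + \left(9 - -4\right)\right) \left(-7\right) = 5 - \left(6 + \left(9 + 4\right)\right) \left(-7\right) = 5 - \left(6 + 13\right) \left(-7\right) = 5 - 19 \left(-7\right) = 5 - -133 = 5 + 133 = 138$)
$h{\left(W,G \right)} = 2 G$
$S{\left(k,E \right)} = 2 \sqrt{7}$ ($S{\left(k,E \right)} = 2 \sqrt{5 + 2} = 2 \sqrt{7}$)
$f{\left(-610 \right)} + S{\left(-601,93 \right)} = 138 + 2 \sqrt{7}$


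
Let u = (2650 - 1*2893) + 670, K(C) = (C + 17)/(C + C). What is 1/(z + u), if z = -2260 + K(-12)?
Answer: -24/43997 ≈ -0.00054549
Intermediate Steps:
K(C) = (17 + C)/(2*C) (K(C) = (17 + C)/((2*C)) = (17 + C)*(1/(2*C)) = (17 + C)/(2*C))
u = 427 (u = (2650 - 2893) + 670 = -243 + 670 = 427)
z = -54245/24 (z = -2260 + (1/2)*(17 - 12)/(-12) = -2260 + (1/2)*(-1/12)*5 = -2260 - 5/24 = -54245/24 ≈ -2260.2)
1/(z + u) = 1/(-54245/24 + 427) = 1/(-43997/24) = -24/43997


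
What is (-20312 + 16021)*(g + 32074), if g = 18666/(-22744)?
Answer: -1565083012745/11372 ≈ -1.3763e+8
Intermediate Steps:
g = -9333/11372 (g = 18666*(-1/22744) = -9333/11372 ≈ -0.82070)
(-20312 + 16021)*(g + 32074) = (-20312 + 16021)*(-9333/11372 + 32074) = -4291*364736195/11372 = -1565083012745/11372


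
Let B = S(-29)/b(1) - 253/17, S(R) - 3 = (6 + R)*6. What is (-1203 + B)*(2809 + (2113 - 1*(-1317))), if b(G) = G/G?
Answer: -8440633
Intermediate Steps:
S(R) = 39 + 6*R (S(R) = 3 + (6 + R)*6 = 3 + (36 + 6*R) = 39 + 6*R)
b(G) = 1
B = -2548/17 (B = (39 + 6*(-29))/1 - 253/17 = (39 - 174)*1 - 253*1/17 = -135*1 - 253/17 = -135 - 253/17 = -2548/17 ≈ -149.88)
(-1203 + B)*(2809 + (2113 - 1*(-1317))) = (-1203 - 2548/17)*(2809 + (2113 - 1*(-1317))) = -22999*(2809 + (2113 + 1317))/17 = -22999*(2809 + 3430)/17 = -22999/17*6239 = -8440633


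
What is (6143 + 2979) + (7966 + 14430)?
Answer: 31518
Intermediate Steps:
(6143 + 2979) + (7966 + 14430) = 9122 + 22396 = 31518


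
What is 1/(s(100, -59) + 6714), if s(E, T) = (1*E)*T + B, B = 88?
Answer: 1/902 ≈ 0.0011086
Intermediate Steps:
s(E, T) = 88 + E*T (s(E, T) = (1*E)*T + 88 = E*T + 88 = 88 + E*T)
1/(s(100, -59) + 6714) = 1/((88 + 100*(-59)) + 6714) = 1/((88 - 5900) + 6714) = 1/(-5812 + 6714) = 1/902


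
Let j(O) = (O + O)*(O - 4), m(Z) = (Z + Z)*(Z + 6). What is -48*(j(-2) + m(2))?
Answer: -2688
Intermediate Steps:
m(Z) = 2*Z*(6 + Z) (m(Z) = (2*Z)*(6 + Z) = 2*Z*(6 + Z))
j(O) = 2*O*(-4 + O) (j(O) = (2*O)*(-4 + O) = 2*O*(-4 + O))
-48*(j(-2) + m(2)) = -48*(2*(-2)*(-4 - 2) + 2*2*(6 + 2)) = -48*(2*(-2)*(-6) + 2*2*8) = -48*(24 + 32) = -48*56 = -2688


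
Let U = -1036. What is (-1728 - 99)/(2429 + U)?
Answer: -261/199 ≈ -1.3116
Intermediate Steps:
(-1728 - 99)/(2429 + U) = (-1728 - 99)/(2429 - 1036) = -1827/1393 = -1827*1/1393 = -261/199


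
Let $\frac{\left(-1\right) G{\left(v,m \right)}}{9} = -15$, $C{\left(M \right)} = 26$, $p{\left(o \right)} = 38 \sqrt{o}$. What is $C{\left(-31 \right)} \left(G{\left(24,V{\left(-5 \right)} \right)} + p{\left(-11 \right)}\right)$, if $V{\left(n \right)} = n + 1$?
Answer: $3510 + 988 i \sqrt{11} \approx 3510.0 + 3276.8 i$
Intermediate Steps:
$V{\left(n \right)} = 1 + n$
$G{\left(v,m \right)} = 135$ ($G{\left(v,m \right)} = \left(-9\right) \left(-15\right) = 135$)
$C{\left(-31 \right)} \left(G{\left(24,V{\left(-5 \right)} \right)} + p{\left(-11 \right)}\right) = 26 \left(135 + 38 \sqrt{-11}\right) = 26 \left(135 + 38 i \sqrt{11}\right) = 3510 + 988 i \sqrt{11}$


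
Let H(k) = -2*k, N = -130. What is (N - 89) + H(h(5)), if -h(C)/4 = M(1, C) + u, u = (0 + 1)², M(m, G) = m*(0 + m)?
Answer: -203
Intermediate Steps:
M(m, G) = m² (M(m, G) = m*m = m²)
u = 1 (u = 1² = 1)
h(C) = -8 (h(C) = -4*(1² + 1) = -4*(1 + 1) = -4*2 = -8)
(N - 89) + H(h(5)) = (-130 - 89) - 2*(-8) = -219 + 16 = -203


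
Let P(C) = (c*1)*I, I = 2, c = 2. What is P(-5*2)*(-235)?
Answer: -940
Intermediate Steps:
P(C) = 4 (P(C) = (2*1)*2 = 2*2 = 4)
P(-5*2)*(-235) = 4*(-235) = -940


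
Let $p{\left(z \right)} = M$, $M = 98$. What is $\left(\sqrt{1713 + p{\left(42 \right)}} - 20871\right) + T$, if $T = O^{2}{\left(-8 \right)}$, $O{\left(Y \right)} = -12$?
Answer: $-20727 + \sqrt{1811} \approx -20684.0$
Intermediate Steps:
$p{\left(z \right)} = 98$
$T = 144$ ($T = \left(-12\right)^{2} = 144$)
$\left(\sqrt{1713 + p{\left(42 \right)}} - 20871\right) + T = \left(\sqrt{1713 + 98} - 20871\right) + 144 = \left(\sqrt{1811} - 20871\right) + 144 = \left(-20871 + \sqrt{1811}\right) + 144 = -20727 + \sqrt{1811}$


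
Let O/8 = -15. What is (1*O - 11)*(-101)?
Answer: 13231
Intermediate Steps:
O = -120 (O = 8*(-15) = -120)
(1*O - 11)*(-101) = (1*(-120) - 11)*(-101) = (-120 - 11)*(-101) = -131*(-101) = 13231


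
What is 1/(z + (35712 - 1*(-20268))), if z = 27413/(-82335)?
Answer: 82335/4609085887 ≈ 1.7864e-5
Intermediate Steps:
z = -27413/82335 (z = 27413*(-1/82335) = -27413/82335 ≈ -0.33294)
1/(z + (35712 - 1*(-20268))) = 1/(-27413/82335 + (35712 - 1*(-20268))) = 1/(-27413/82335 + (35712 + 20268)) = 1/(-27413/82335 + 55980) = 1/(4609085887/82335) = 82335/4609085887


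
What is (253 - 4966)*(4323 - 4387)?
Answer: 301632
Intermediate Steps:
(253 - 4966)*(4323 - 4387) = -4713*(-64) = 301632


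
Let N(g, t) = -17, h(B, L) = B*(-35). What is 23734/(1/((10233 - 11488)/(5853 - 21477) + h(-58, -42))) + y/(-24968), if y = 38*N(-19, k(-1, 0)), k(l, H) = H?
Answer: 293683922733536/6095313 ≈ 4.8182e+7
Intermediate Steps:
h(B, L) = -35*B
y = -646 (y = 38*(-17) = -646)
23734/(1/((10233 - 11488)/(5853 - 21477) + h(-58, -42))) + y/(-24968) = 23734/(1/((10233 - 11488)/(5853 - 21477) - 35*(-58))) - 646/(-24968) = 23734/(1/(-1255/(-15624) + 2030)) - 646*(-1/24968) = 23734/(1/(-1255*(-1/15624) + 2030)) + 323/12484 = 23734/(1/(1255/15624 + 2030)) + 323/12484 = 23734/(1/(31717975/15624)) + 323/12484 = 23734/(15624/31717975) + 323/12484 = 23734*(31717975/15624) + 323/12484 = 376397209325/7812 + 323/12484 = 293683922733536/6095313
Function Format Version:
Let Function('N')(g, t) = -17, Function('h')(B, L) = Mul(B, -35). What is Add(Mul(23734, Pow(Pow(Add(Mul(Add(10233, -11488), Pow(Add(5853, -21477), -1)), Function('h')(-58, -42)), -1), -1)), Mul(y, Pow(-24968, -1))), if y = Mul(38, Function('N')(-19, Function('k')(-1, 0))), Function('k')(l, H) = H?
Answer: Rational(293683922733536, 6095313) ≈ 4.8182e+7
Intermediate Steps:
Function('h')(B, L) = Mul(-35, B)
y = -646 (y = Mul(38, -17) = -646)
Add(Mul(23734, Pow(Pow(Add(Mul(Add(10233, -11488), Pow(Add(5853, -21477), -1)), Function('h')(-58, -42)), -1), -1)), Mul(y, Pow(-24968, -1))) = Add(Mul(23734, Pow(Pow(Add(Mul(Add(10233, -11488), Pow(Add(5853, -21477), -1)), Mul(-35, -58)), -1), -1)), Mul(-646, Pow(-24968, -1))) = Add(Mul(23734, Pow(Pow(Add(Mul(-1255, Pow(-15624, -1)), 2030), -1), -1)), Mul(-646, Rational(-1, 24968))) = Add(Mul(23734, Pow(Pow(Add(Mul(-1255, Rational(-1, 15624)), 2030), -1), -1)), Rational(323, 12484)) = Add(Mul(23734, Pow(Pow(Add(Rational(1255, 15624), 2030), -1), -1)), Rational(323, 12484)) = Add(Mul(23734, Pow(Pow(Rational(31717975, 15624), -1), -1)), Rational(323, 12484)) = Add(Mul(23734, Pow(Rational(15624, 31717975), -1)), Rational(323, 12484)) = Add(Mul(23734, Rational(31717975, 15624)), Rational(323, 12484)) = Add(Rational(376397209325, 7812), Rational(323, 12484)) = Rational(293683922733536, 6095313)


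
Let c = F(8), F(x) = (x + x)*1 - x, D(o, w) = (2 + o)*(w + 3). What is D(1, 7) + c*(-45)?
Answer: -330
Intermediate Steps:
D(o, w) = (2 + o)*(3 + w)
F(x) = x (F(x) = (2*x)*1 - x = 2*x - x = x)
c = 8
D(1, 7) + c*(-45) = (6 + 2*7 + 3*1 + 1*7) + 8*(-45) = (6 + 14 + 3 + 7) - 360 = 30 - 360 = -330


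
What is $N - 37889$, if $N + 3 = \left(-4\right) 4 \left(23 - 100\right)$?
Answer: $-36660$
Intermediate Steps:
$N = 1229$ ($N = -3 + \left(-4\right) 4 \left(23 - 100\right) = -3 - -1232 = -3 + 1232 = 1229$)
$N - 37889 = 1229 - 37889 = -36660$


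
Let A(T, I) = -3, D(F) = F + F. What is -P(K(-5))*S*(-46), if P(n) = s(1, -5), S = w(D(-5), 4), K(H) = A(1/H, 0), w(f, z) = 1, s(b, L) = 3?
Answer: 138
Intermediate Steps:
D(F) = 2*F
K(H) = -3
S = 1
P(n) = 3
-P(K(-5))*S*(-46) = -3*1*(-46) = -3*(-46) = -1*(-138) = 138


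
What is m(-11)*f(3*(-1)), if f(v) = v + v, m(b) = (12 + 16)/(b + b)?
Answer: 84/11 ≈ 7.6364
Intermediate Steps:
m(b) = 14/b (m(b) = 28/((2*b)) = 28*(1/(2*b)) = 14/b)
f(v) = 2*v
m(-11)*f(3*(-1)) = (14/(-11))*(2*(3*(-1))) = (14*(-1/11))*(2*(-3)) = -14/11*(-6) = 84/11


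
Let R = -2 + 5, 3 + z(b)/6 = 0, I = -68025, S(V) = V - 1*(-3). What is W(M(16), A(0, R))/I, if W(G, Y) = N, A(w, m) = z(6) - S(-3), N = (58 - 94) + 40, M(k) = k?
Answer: -4/68025 ≈ -5.8802e-5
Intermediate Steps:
S(V) = 3 + V (S(V) = V + 3 = 3 + V)
z(b) = -18 (z(b) = -18 + 6*0 = -18 + 0 = -18)
R = 3
N = 4 (N = -36 + 40 = 4)
A(w, m) = -18 (A(w, m) = -18 - (3 - 3) = -18 - 1*0 = -18 + 0 = -18)
W(G, Y) = 4
W(M(16), A(0, R))/I = 4/(-68025) = 4*(-1/68025) = -4/68025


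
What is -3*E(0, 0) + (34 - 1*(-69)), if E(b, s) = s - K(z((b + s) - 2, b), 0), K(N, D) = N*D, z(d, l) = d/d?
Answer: 103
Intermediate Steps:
z(d, l) = 1
K(N, D) = D*N
E(b, s) = s (E(b, s) = s - 0 = s - 1*0 = s + 0 = s)
-3*E(0, 0) + (34 - 1*(-69)) = -3*0 + (34 - 1*(-69)) = 0 + (34 + 69) = 0 + 103 = 103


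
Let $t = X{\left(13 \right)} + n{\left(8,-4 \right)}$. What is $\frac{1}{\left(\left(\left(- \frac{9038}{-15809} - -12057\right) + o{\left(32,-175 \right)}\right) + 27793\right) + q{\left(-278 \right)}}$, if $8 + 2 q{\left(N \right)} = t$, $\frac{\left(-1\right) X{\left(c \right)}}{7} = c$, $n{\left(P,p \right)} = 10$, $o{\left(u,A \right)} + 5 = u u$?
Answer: $\frac{31618}{1290807117} \approx 2.4495 \cdot 10^{-5}$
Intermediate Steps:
$o{\left(u,A \right)} = -5 + u^{2}$ ($o{\left(u,A \right)} = -5 + u u = -5 + u^{2}$)
$X{\left(c \right)} = - 7 c$
$t = -81$ ($t = \left(-7\right) 13 + 10 = -91 + 10 = -81$)
$q{\left(N \right)} = - \frac{89}{2}$ ($q{\left(N \right)} = -4 + \frac{1}{2} \left(-81\right) = -4 - \frac{81}{2} = - \frac{89}{2}$)
$\frac{1}{\left(\left(\left(- \frac{9038}{-15809} - -12057\right) + o{\left(32,-175 \right)}\right) + 27793\right) + q{\left(-278 \right)}} = \frac{1}{\left(\left(\left(- \frac{9038}{-15809} - -12057\right) - \left(5 - 32^{2}\right)\right) + 27793\right) - \frac{89}{2}} = \frac{1}{\left(\left(\left(\left(-9038\right) \left(- \frac{1}{15809}\right) + 12057\right) + \left(-5 + 1024\right)\right) + 27793\right) - \frac{89}{2}} = \frac{1}{\left(\left(\left(\frac{9038}{15809} + 12057\right) + 1019\right) + 27793\right) - \frac{89}{2}} = \frac{1}{\left(\left(\frac{190618151}{15809} + 1019\right) + 27793\right) - \frac{89}{2}} = \frac{1}{\left(\frac{206727522}{15809} + 27793\right) - \frac{89}{2}} = \frac{1}{\frac{646107059}{15809} - \frac{89}{2}} = \frac{1}{\frac{1290807117}{31618}} = \frac{31618}{1290807117}$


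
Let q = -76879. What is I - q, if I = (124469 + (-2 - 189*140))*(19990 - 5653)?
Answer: 1405203238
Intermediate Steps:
I = 1405126359 (I = (124469 + (-2 - 26460))*14337 = (124469 - 26462)*14337 = 98007*14337 = 1405126359)
I - q = 1405126359 - 1*(-76879) = 1405126359 + 76879 = 1405203238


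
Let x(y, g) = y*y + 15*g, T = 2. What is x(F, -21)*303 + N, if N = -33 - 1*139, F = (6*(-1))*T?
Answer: -51985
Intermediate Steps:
F = -12 (F = (6*(-1))*2 = -6*2 = -12)
N = -172 (N = -33 - 139 = -172)
x(y, g) = y² + 15*g
x(F, -21)*303 + N = ((-12)² + 15*(-21))*303 - 172 = (144 - 315)*303 - 172 = -171*303 - 172 = -51813 - 172 = -51985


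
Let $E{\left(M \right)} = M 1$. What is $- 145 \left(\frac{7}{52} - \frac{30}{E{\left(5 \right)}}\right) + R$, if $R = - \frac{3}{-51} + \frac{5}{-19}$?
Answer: $\frac{14281243}{16796} \approx 850.28$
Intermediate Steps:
$R = - \frac{66}{323}$ ($R = \left(-3\right) \left(- \frac{1}{51}\right) + 5 \left(- \frac{1}{19}\right) = \frac{1}{17} - \frac{5}{19} = - \frac{66}{323} \approx -0.20433$)
$E{\left(M \right)} = M$
$- 145 \left(\frac{7}{52} - \frac{30}{E{\left(5 \right)}}\right) + R = - 145 \left(\frac{7}{52} - \frac{30}{5}\right) - \frac{66}{323} = - 145 \left(7 \cdot \frac{1}{52} - 6\right) - \frac{66}{323} = - 145 \left(\frac{7}{52} - 6\right) - \frac{66}{323} = \left(-145\right) \left(- \frac{305}{52}\right) - \frac{66}{323} = \frac{44225}{52} - \frac{66}{323} = \frac{14281243}{16796}$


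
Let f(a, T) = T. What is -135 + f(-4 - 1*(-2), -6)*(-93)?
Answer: 423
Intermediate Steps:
-135 + f(-4 - 1*(-2), -6)*(-93) = -135 - 6*(-93) = -135 + 558 = 423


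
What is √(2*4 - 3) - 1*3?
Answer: -3 + √5 ≈ -0.76393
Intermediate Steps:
√(2*4 - 3) - 1*3 = √(8 - 3) - 3 = √5 - 3 = -3 + √5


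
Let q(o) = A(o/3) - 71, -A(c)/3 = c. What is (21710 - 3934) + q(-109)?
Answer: 17814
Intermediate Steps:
A(c) = -3*c
q(o) = -71 - o (q(o) = -3*o/3 - 71 = -o - 71 = -71 - o)
(21710 - 3934) + q(-109) = (21710 - 3934) + (-71 - 1*(-109)) = 17776 + (-71 + 109) = 17776 + 38 = 17814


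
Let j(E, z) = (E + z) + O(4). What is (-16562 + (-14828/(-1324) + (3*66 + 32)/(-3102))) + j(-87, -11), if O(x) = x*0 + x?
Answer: -8545162444/513381 ≈ -16645.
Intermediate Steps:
O(x) = x (O(x) = 0 + x = x)
j(E, z) = 4 + E + z (j(E, z) = (E + z) + 4 = 4 + E + z)
(-16562 + (-14828/(-1324) + (3*66 + 32)/(-3102))) + j(-87, -11) = (-16562 + (-14828/(-1324) + (3*66 + 32)/(-3102))) + (4 - 87 - 11) = (-16562 + (-14828*(-1/1324) + (198 + 32)*(-1/3102))) - 94 = (-16562 + (3707/331 + 230*(-1/3102))) - 94 = (-16562 + (3707/331 - 115/1551)) - 94 = (-16562 + 5711492/513381) - 94 = -8496904630/513381 - 94 = -8545162444/513381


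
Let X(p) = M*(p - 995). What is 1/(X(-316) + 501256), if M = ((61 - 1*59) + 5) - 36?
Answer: 1/539275 ≈ 1.8543e-6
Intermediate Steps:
M = -29 (M = ((61 - 59) + 5) - 36 = (2 + 5) - 36 = 7 - 36 = -29)
X(p) = 28855 - 29*p (X(p) = -29*(p - 995) = -29*(-995 + p) = 28855 - 29*p)
1/(X(-316) + 501256) = 1/((28855 - 29*(-316)) + 501256) = 1/((28855 + 9164) + 501256) = 1/(38019 + 501256) = 1/539275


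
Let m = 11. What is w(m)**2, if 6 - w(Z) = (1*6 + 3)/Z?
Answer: 3249/121 ≈ 26.851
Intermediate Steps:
w(Z) = 6 - 9/Z (w(Z) = 6 - (1*6 + 3)/Z = 6 - (6 + 3)/Z = 6 - 9/Z)
w(m)**2 = (6 - 9/11)**2 = (57/11)**2 = 3249/121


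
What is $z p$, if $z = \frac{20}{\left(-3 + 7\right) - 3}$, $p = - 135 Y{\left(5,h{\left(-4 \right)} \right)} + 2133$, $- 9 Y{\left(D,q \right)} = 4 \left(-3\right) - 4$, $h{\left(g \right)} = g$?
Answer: $37860$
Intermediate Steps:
$Y{\left(D,q \right)} = \frac{16}{9}$ ($Y{\left(D,q \right)} = - \frac{4 \left(-3\right) - 4}{9} = - \frac{-12 - 4}{9} = \left(- \frac{1}{9}\right) \left(-16\right) = \frac{16}{9}$)
$p = 1893$ ($p = \left(-135\right) \frac{16}{9} + 2133 = -240 + 2133 = 1893$)
$z = 20$ ($z = \frac{20}{4 - 3} = \frac{20}{1} = 20 \cdot 1 = 20$)
$z p = 20 \cdot 1893 = 37860$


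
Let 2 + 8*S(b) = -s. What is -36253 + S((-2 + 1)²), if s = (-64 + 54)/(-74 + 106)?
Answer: -4640411/128 ≈ -36253.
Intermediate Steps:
s = -5/16 (s = -10/32 = -10*1/32 = -5/16 ≈ -0.31250)
S(b) = -27/128 (S(b) = -¼ + (-1*(-5/16))/8 = -¼ + (⅛)*(5/16) = -¼ + 5/128 = -27/128)
-36253 + S((-2 + 1)²) = -36253 - 27/128 = -4640411/128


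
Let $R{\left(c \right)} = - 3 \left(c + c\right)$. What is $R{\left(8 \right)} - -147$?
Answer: $99$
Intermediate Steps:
$R{\left(c \right)} = - 6 c$ ($R{\left(c \right)} = - 3 \cdot 2 c = - 6 c$)
$R{\left(8 \right)} - -147 = \left(-6\right) 8 - -147 = -48 + 147 = 99$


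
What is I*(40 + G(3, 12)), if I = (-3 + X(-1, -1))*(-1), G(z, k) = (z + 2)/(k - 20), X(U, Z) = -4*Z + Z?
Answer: 0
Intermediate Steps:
X(U, Z) = -3*Z
G(z, k) = (2 + z)/(-20 + k)
I = 0 (I = (-3 - 3*(-1))*(-1) = (-3 + 3)*(-1) = 0*(-1) = 0)
I*(40 + G(3, 12)) = 0*(40 + (2 + 3)/(-20 + 12)) = 0*(40 + 5/(-8)) = 0*(40 - ⅛*5) = 0*(40 - 5/8) = 0*(315/8) = 0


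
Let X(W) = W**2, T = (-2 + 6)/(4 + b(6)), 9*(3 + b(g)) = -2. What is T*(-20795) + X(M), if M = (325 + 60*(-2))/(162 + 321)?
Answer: -24949216715/233289 ≈ -1.0695e+5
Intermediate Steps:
b(g) = -29/9 (b(g) = -3 + (1/9)*(-2) = -3 - 2/9 = -29/9)
T = 36/7 (T = (-2 + 6)/(4 - 29/9) = 4/(7/9) = 4*(9/7) = 36/7 ≈ 5.1429)
M = 205/483 (M = (325 - 120)/483 = 205*(1/483) = 205/483 ≈ 0.42443)
T*(-20795) + X(M) = (36/7)*(-20795) + (205/483)**2 = -748620/7 + 42025/233289 = -24949216715/233289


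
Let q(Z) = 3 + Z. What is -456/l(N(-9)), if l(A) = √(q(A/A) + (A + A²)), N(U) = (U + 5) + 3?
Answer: -228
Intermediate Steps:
N(U) = 8 + U (N(U) = (5 + U) + 3 = 8 + U)
l(A) = √(4 + A + A²) (l(A) = √((3 + A/A) + (A + A²)) = √((3 + 1) + (A + A²)) = √(4 + (A + A²)) = √(4 + A + A²))
-456/l(N(-9)) = -456/√(4 + (8 - 9) + (8 - 9)²) = -456/√(4 - 1 + (-1)²) = -456/√(4 - 1 + 1) = -456/(√4) = -456/2 = -456*½ = -228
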